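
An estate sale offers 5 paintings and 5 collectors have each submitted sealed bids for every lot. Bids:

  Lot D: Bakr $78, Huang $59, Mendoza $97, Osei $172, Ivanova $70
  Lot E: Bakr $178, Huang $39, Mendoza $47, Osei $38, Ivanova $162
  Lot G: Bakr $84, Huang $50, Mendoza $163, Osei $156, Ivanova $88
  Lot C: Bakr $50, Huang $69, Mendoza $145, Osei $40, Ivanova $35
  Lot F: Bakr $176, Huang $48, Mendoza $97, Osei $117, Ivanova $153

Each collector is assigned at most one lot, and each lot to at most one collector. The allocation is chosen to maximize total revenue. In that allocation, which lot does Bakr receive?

Bakr receives Lot F.

Optimal: Bakr→Lot F ($176), Huang→Lot C ($69), Mendoza→Lot G ($163), Osei→Lot D ($172), Ivanova→Lot E ($162) — total 176+69+163+172+162 = $742.
Row-greedy (each collector in turn takes its best remaining lot) gives $735, worse by 7.
Bakr's own top lot is Lot E ($178), but forcing Bakr→Lot E and reassigning the rest optimally gives only $735 — worse by 7.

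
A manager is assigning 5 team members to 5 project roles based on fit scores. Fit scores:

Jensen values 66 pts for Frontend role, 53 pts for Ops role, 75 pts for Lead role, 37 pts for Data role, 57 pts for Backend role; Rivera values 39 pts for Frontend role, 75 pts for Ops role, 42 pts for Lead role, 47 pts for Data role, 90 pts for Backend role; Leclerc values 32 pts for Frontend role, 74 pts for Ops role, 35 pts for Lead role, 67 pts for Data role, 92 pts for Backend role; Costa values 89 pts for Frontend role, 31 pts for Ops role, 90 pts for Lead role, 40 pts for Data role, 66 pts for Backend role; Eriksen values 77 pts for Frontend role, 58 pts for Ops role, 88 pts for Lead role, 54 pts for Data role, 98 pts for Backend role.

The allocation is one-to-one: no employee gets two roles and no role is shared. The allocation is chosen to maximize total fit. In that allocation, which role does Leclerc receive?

Leclerc receives Data role.

Optimal: Jensen→Lead role (75 pts), Rivera→Ops role (75 pts), Leclerc→Data role (67 pts), Costa→Frontend role (89 pts), Eriksen→Backend role (98 pts) — total 75+75+67+89+98 = 404 pts.
Row-greedy (each employee in turn takes its best remaining role) gives 382 pts, worse by 22.
Next-best assignment: Jensen→Frontend role, Rivera→Ops role, Leclerc→Data role, Costa→Lead role, Eriksen→Backend role = 396 pts.
Leclerc's own top role is Backend role (92 pts), but forcing Leclerc→Backend role and reassigning the rest optimally gives only 385 pts — worse by 19.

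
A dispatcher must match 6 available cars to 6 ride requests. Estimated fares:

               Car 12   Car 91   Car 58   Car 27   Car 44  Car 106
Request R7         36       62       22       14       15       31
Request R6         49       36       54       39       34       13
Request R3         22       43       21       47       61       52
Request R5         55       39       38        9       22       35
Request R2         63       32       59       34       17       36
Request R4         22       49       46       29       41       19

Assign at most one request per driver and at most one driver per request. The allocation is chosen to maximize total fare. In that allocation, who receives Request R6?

Optimal: Car 12→Request R5 ($55), Car 91→Request R7 ($62), Car 58→Request R2 ($59), Car 27→Request R6 ($39), Car 44→Request R4 ($41), Car 106→Request R3 ($52) — total 55+62+59+39+41+52 = $308.
Row-greedy (each driver in turn takes its best remaining request) gives $302, worse by 6.
Car 27's own top request is Request R3 ($47), but forcing Car 27→Request R3 and reassigning the rest optimally gives only $302 — worse by 6.

Car 27 receives Request R6.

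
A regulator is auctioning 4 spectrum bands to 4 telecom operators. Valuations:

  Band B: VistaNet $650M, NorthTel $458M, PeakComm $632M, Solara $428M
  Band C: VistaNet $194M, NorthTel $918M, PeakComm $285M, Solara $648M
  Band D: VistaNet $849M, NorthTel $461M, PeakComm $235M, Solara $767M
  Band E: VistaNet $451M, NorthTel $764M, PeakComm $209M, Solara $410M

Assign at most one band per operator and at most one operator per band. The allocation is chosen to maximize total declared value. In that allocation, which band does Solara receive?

Optimal: VistaNet→Band D ($849M), NorthTel→Band E ($764M), PeakComm→Band B ($632M), Solara→Band C ($648M) — total 849+764+632+648 = $2893M.
Row-greedy (each operator in turn takes its best remaining band) gives $2809M, worse by 84.
Swapping PeakComm↔NorthTel (PeakComm→Band E $209M, NorthTel→Band B $458M) loses 729.
No other one-to-one assignment exceeds $2893M.
Solara's own top band is Band D ($767M), but forcing Solara→Band D and reassigning the rest optimally gives only $2768M — worse by 125.

Solara receives Band C.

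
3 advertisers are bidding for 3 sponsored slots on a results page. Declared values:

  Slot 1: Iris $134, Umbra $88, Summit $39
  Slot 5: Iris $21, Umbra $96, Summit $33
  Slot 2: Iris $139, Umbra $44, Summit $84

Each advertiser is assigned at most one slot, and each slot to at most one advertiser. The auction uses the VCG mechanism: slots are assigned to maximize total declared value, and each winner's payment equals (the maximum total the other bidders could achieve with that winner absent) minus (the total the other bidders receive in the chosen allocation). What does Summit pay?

Summit pays $5.

Efficient allocation: Iris→Slot 1 ($134), Umbra→Slot 5 ($96), Summit→Slot 2 ($84); total welfare W = $314.
Summit receives Slot 2 at value $84, so the others get W − 84 = $230.
Without Summit: best allocation of the remaining 2 bidders over all 3 slots is Iris→Slot 2 ($139), Umbra→Slot 5 ($96), total $235.
VCG payment = (others' best without Summit) − (others' welfare with Summit) = 235 − 230 = $5.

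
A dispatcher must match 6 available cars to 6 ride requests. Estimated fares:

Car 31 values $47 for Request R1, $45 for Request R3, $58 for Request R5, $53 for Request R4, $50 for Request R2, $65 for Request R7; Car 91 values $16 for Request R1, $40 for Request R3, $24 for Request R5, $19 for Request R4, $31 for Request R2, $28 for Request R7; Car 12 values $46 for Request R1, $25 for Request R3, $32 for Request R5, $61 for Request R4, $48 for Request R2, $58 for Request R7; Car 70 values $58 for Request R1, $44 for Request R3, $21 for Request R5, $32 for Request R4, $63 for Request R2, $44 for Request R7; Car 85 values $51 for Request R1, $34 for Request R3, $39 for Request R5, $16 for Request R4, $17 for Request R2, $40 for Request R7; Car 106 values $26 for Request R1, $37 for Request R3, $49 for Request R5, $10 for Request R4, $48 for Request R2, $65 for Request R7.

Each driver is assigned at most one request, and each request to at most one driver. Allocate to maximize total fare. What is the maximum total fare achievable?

Max total: $338

This is the linear assignment problem.
Optimal: Car 31→Request R5 ($58), Car 91→Request R3 ($40), Car 12→Request R4 ($61), Car 70→Request R2 ($63), Car 85→Request R1 ($51), Car 106→Request R7 ($65) — total 58+40+61+63+51+65 = $338.
Column-greedy (each request in turn goes to its best remaining driver) gives $284, worse by 54.
No other one-to-one assignment exceeds $338.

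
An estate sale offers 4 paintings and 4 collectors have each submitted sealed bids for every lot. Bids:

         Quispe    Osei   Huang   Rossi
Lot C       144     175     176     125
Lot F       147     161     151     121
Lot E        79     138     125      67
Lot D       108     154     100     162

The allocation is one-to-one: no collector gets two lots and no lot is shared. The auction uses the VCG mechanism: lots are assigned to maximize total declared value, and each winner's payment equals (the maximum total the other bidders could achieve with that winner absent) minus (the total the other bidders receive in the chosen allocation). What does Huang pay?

Huang pays $37.

Efficient allocation: Quispe→Lot F ($147), Osei→Lot E ($138), Huang→Lot C ($176), Rossi→Lot D ($162); total welfare W = $623.
Huang receives Lot C at value $176, so the others get W − 176 = $447.
Without Huang: best allocation of the remaining 3 bidders over all 4 lots is Quispe→Lot F ($147), Osei→Lot C ($175), Rossi→Lot D ($162), total $484.
VCG payment = (others' best without Huang) − (others' welfare with Huang) = 484 − 447 = $37.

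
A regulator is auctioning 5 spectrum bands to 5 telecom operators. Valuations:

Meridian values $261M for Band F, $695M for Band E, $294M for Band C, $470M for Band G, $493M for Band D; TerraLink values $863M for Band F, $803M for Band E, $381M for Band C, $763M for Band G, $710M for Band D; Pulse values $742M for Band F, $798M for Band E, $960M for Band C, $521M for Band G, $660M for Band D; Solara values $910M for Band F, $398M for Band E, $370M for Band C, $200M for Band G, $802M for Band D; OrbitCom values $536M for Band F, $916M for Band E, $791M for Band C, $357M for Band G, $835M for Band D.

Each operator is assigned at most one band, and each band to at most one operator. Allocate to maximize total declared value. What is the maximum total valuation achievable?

Optimal: Meridian→Band E ($695M), TerraLink→Band G ($763M), Pulse→Band C ($960M), Solara→Band F ($910M), OrbitCom→Band D ($835M) — total 695+763+960+910+835 = $4163M.
Row-greedy (each operator in turn takes its best remaining band) gives $3677M, worse by 486.
Next-best assignment: Meridian→Band D, TerraLink→Band G, Pulse→Band C, Solara→Band F, OrbitCom→Band E = $4042M.
Swapping Meridian↔Pulse (Meridian→Band C $294M, Pulse→Band E $798M) loses 563.
Checked against all permutations: $4163M is optimal.

Max total: $4163M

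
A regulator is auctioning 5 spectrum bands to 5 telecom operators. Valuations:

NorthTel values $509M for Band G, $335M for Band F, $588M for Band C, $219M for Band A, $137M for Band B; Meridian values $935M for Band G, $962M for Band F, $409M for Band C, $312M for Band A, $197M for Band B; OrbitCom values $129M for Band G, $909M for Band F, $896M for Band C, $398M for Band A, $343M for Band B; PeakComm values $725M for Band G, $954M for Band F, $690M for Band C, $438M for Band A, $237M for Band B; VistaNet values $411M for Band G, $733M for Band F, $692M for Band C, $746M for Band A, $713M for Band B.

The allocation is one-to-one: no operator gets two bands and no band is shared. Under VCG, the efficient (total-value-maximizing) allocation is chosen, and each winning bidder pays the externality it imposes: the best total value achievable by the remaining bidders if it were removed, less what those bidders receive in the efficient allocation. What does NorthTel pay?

Efficient allocation: NorthTel→Band A ($219M), Meridian→Band G ($935M), OrbitCom→Band C ($896M), PeakComm→Band F ($954M), VistaNet→Band B ($713M); total welfare W = $3717M.
NorthTel receives Band A at value $219M, so the others get W − 219 = $3498M.
Without NorthTel: best allocation of the remaining 4 bidders over all 5 bands is Meridian→Band G ($935M), OrbitCom→Band C ($896M), PeakComm→Band F ($954M), VistaNet→Band A ($746M), total $3531M.
VCG payment = (others' best without NorthTel) − (others' welfare with NorthTel) = 3531 − 3498 = $33M.

NorthTel pays $33M.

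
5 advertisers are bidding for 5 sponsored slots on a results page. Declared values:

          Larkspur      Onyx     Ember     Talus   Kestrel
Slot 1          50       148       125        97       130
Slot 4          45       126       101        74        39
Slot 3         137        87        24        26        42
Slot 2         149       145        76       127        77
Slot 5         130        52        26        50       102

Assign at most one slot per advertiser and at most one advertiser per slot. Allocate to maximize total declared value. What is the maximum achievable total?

Maximum total: $617

This is the linear assignment problem.
Optimal: Larkspur→Slot 3 ($137), Onyx→Slot 4 ($126), Ember→Slot 1 ($125), Talus→Slot 2 ($127), Kestrel→Slot 5 ($102) — total 137+126+125+127+102 = $617.
Max-entry greedy (repeatedly take the single best remaining cell) gives $526, worse by 91.
Every other assignment is strictly worse.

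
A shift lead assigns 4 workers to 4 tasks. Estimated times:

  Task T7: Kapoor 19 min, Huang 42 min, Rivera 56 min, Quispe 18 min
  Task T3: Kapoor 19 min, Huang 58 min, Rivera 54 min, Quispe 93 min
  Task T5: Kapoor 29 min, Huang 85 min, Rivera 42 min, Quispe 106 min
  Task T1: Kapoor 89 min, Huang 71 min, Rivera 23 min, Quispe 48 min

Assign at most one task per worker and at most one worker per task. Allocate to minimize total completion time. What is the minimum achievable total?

Minimum total: 128 min

Optimal: Kapoor→Task T5 (29 min), Huang→Task T3 (58 min), Rivera→Task T1 (23 min), Quispe→Task T7 (18 min) — total 29+58+23+18 = 128 min.
Min-entry greedy (repeatedly take the single cheapest remaining cell) gives 145 min, worse by 17.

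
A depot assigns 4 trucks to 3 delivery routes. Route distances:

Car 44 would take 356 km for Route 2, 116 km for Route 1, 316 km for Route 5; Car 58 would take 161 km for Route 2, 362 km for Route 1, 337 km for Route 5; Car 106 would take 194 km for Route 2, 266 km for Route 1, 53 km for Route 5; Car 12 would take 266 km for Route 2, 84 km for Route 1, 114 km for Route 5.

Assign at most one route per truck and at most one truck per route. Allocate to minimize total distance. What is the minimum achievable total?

Optimal: Car 58→Route 2 (161 km), Car 12→Route 1 (84 km), Car 106→Route 5 (53 km) — total 161+84+53 = 298 km.

Minimum total: 298 km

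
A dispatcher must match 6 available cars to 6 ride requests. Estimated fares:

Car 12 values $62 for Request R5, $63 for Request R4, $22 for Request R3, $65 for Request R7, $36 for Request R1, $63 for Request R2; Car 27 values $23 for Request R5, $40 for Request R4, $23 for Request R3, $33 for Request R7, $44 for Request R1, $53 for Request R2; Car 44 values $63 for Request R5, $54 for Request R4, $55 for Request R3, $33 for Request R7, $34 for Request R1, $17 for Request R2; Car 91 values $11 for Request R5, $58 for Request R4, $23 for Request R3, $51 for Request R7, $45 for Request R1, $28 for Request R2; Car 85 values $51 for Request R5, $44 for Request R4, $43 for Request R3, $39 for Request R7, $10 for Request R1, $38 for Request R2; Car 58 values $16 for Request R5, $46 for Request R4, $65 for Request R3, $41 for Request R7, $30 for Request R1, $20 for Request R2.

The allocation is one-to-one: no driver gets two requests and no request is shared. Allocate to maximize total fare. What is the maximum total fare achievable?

Max total: $335

This is the linear assignment problem.
Optimal: Car 12→Request R7 ($65), Car 27→Request R2 ($53), Car 44→Request R5 ($63), Car 91→Request R1 ($45), Car 85→Request R4 ($44), Car 58→Request R3 ($65) — total 65+53+63+45+44+65 = $335.
Row-greedy (each driver in turn takes its best remaining request) gives $312, worse by 23.
No other one-to-one assignment exceeds $335.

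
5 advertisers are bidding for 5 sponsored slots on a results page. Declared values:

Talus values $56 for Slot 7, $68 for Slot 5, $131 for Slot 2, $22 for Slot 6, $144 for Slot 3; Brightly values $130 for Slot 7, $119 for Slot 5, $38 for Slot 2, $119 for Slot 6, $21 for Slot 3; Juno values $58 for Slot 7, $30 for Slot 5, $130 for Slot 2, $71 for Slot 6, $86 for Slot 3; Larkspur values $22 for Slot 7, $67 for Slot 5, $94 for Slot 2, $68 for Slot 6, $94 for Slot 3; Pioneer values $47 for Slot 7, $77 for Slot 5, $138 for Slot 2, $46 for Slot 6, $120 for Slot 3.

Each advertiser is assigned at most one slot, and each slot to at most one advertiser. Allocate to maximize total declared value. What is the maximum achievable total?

Optimal: Talus→Slot 3 ($144), Brightly→Slot 7 ($130), Juno→Slot 6 ($71), Larkspur→Slot 5 ($67), Pioneer→Slot 2 ($138) — total 144+130+71+67+138 = $550.
Next-best assignment: Talus→Slot 3, Brightly→Slot 7, Juno→Slot 2, Larkspur→Slot 6, Pioneer→Slot 5 = $549.
No other one-to-one assignment exceeds $550.

Max total: $550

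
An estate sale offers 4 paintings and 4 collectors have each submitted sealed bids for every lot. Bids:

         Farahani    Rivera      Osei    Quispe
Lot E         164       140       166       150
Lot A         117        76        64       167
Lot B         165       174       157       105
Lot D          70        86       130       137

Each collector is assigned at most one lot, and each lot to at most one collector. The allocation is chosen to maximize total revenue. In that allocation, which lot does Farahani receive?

This is the linear assignment problem.
Optimal: Farahani→Lot E ($164), Rivera→Lot B ($174), Osei→Lot D ($130), Quispe→Lot A ($167) — total 164+174+130+167 = $635.
Next-best assignment: Farahani→Lot B, Rivera→Lot E, Osei→Lot D, Quispe→Lot A = $602.
No other one-to-one assignment exceeds $635.
Farahani's own top lot is Lot B ($165), but forcing Farahani→Lot B and reassigning the rest optimally gives only $602 — worse by 33.

Farahani receives Lot E.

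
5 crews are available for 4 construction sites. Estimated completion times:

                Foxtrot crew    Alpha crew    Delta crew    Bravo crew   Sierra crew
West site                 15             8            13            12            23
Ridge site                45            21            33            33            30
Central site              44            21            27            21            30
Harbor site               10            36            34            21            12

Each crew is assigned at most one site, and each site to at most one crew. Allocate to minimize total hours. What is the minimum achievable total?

Minimum total: 65 hours

Treat this as an assignment problem: match each crew to one site.
Optimal: Delta crew→West site (13 hours), Alpha crew→Ridge site (21 hours), Bravo crew→Central site (21 hours), Foxtrot crew→Harbor site (10 hours) — total 13+21+21+10 = 65 hours.
Row-greedy (each crew in turn takes its cheapest remaining site) gives 78 hours, worse by 13.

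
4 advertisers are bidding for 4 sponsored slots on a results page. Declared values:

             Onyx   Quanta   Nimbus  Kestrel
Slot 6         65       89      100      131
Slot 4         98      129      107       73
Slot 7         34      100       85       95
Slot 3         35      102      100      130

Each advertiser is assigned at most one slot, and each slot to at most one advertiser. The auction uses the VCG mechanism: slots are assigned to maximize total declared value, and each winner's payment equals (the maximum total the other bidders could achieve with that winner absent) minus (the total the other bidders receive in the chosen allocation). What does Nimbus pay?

Efficient allocation: Onyx→Slot 4 ($98), Quanta→Slot 7 ($100), Nimbus→Slot 3 ($100), Kestrel→Slot 6 ($131); total welfare W = $429.
Nimbus receives Slot 3 at value $100, so the others get W − 100 = $329.
Without Nimbus: best allocation of the remaining 3 bidders over all 4 slots is Onyx→Slot 4 ($98), Quanta→Slot 3 ($102), Kestrel→Slot 6 ($131), total $331.
VCG payment = (others' best without Nimbus) − (others' welfare with Nimbus) = 331 − 329 = $2.

Nimbus pays $2.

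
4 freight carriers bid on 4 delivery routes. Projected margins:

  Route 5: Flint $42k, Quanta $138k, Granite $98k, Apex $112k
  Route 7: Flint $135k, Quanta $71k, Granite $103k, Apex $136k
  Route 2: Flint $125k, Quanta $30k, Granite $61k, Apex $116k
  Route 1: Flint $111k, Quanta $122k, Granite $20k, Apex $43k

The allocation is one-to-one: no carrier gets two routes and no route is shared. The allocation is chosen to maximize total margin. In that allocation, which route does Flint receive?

Flint receives Route 2.

Treat this as an assignment problem: match each carrier to one route.
Optimal: Flint→Route 2 ($125k), Quanta→Route 1 ($122k), Granite→Route 5 ($98k), Apex→Route 7 ($136k) — total 125+122+98+136 = $481k.
Max-entry greedy (repeatedly take the single best remaining cell) gives $419k, worse by 62.
Every other assignment is strictly worse.
Flint's own top route is Route 7 ($135k), but forcing Flint→Route 7 and reassigning the rest optimally gives only $471k — worse by 10.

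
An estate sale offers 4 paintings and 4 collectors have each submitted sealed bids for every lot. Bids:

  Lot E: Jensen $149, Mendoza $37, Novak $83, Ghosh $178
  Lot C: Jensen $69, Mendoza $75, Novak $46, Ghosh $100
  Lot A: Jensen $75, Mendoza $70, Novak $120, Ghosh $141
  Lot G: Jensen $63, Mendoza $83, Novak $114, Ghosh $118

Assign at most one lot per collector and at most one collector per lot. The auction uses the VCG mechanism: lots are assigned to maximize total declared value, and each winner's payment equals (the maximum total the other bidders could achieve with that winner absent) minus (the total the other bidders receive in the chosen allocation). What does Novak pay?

Efficient allocation: Jensen→Lot E ($149), Mendoza→Lot C ($75), Novak→Lot G ($114), Ghosh→Lot A ($141); total welfare W = $479.
Novak receives Lot G at value $114, so the others get W − 114 = $365.
Without Novak: best allocation of the remaining 3 bidders over all 4 lots is Jensen→Lot E ($149), Mendoza→Lot G ($83), Ghosh→Lot A ($141), total $373.
VCG payment = (others' best without Novak) − (others' welfare with Novak) = 373 − 365 = $8.

Novak pays $8.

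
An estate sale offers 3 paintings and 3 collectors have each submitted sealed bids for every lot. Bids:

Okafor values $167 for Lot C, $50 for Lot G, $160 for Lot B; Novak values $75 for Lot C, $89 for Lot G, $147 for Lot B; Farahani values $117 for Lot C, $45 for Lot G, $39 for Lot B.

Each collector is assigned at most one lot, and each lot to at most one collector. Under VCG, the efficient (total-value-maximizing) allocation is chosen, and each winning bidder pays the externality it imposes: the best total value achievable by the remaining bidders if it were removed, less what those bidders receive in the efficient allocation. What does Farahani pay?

Efficient allocation: Okafor→Lot B ($160), Novak→Lot G ($89), Farahani→Lot C ($117); total welfare W = $366.
Farahani receives Lot C at value $117, so the others get W − 117 = $249.
Without Farahani: best allocation of the remaining 2 bidders over all 3 lots is Okafor→Lot C ($167), Novak→Lot B ($147), total $314.
VCG payment = (others' best without Farahani) − (others' welfare with Farahani) = 314 − 249 = $65.

Farahani pays $65.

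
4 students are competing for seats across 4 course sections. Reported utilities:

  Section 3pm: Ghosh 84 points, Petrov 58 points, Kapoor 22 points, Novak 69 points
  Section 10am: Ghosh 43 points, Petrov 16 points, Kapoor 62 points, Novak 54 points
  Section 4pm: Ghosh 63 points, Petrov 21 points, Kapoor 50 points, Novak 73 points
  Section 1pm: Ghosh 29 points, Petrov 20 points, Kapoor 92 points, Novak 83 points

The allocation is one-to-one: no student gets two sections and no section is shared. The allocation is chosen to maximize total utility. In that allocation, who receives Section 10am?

Novak receives Section 10am.

Optimal: Ghosh→Section 4pm (63 points), Petrov→Section 3pm (58 points), Kapoor→Section 1pm (92 points), Novak→Section 10am (54 points) — total 63+58+92+54 = 267 points.
Column-greedy (each section in turn goes to its best remaining student) gives 239 points, worse by 28.
Every other assignment is strictly worse.
Novak's own top section is Section 1pm (83 points), but forcing Novak→Section 1pm and reassigning the rest optimally gives only 266 points — worse by 1.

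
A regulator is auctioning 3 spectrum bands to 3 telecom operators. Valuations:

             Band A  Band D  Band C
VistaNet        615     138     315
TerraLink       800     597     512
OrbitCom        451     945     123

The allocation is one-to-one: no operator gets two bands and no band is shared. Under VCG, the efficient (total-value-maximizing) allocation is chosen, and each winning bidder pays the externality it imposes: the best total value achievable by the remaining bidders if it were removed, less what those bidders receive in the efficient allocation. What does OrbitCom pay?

Efficient allocation: VistaNet→Band A ($615M), TerraLink→Band C ($512M), OrbitCom→Band D ($945M); total welfare W = $2072M.
OrbitCom receives Band D at value $945M, so the others get W − 945 = $1127M.
Without OrbitCom: best allocation of the remaining 2 bidders over all 3 bands is VistaNet→Band A ($615M), TerraLink→Band D ($597M), total $1212M.
VCG payment = (others' best without OrbitCom) − (others' welfare with OrbitCom) = 1212 − 1127 = $85M.

OrbitCom pays $85M.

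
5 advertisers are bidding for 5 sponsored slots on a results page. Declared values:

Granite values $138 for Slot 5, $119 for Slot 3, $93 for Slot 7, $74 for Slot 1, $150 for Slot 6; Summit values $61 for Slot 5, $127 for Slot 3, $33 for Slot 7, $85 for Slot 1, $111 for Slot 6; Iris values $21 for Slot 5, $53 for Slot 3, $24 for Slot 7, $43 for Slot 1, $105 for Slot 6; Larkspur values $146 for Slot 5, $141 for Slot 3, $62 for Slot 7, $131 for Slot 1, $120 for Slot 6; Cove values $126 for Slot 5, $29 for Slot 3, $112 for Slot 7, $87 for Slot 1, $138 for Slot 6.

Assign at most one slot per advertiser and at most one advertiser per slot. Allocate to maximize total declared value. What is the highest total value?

Optimal: Granite→Slot 5 ($138), Summit→Slot 3 ($127), Iris→Slot 6 ($105), Larkspur→Slot 1 ($131), Cove→Slot 7 ($112) — total 138+127+105+131+112 = $613.
Column-greedy (each slot in turn goes to its best remaining advertiser) gives $564, worse by 49.
Swapping Cove↔Granite (Cove→Slot 5 $126, Granite→Slot 7 $93) loses 31.

Max total: $613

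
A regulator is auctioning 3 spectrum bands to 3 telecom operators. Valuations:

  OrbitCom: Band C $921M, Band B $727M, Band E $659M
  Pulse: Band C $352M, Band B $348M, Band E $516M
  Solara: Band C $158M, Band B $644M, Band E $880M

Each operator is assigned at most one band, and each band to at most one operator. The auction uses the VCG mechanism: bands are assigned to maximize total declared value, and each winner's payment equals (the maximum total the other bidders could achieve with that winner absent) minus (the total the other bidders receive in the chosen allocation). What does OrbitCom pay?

Efficient allocation: OrbitCom→Band C ($921M), Pulse→Band B ($348M), Solara→Band E ($880M); total welfare W = $2149M.
OrbitCom receives Band C at value $921M, so the others get W − 921 = $1228M.
Without OrbitCom: best allocation of the remaining 2 bidders over all 3 bands is Pulse→Band C ($352M), Solara→Band E ($880M), total $1232M.
VCG payment = (others' best without OrbitCom) − (others' welfare with OrbitCom) = 1232 − 1228 = $4M.

OrbitCom pays $4M.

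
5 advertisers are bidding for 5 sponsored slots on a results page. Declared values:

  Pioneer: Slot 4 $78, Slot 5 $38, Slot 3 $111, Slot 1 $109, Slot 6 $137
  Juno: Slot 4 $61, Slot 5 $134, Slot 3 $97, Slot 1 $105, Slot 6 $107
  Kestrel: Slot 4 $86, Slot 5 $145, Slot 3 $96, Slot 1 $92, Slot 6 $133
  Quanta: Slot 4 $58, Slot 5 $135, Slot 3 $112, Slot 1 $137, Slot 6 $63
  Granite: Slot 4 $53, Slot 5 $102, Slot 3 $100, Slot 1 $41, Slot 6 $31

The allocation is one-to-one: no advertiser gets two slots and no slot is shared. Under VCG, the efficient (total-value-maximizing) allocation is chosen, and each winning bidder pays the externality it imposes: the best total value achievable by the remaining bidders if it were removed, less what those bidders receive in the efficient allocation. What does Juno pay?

Efficient allocation: Pioneer→Slot 6 ($137), Juno→Slot 5 ($134), Kestrel→Slot 4 ($86), Quanta→Slot 1 ($137), Granite→Slot 3 ($100); total welfare W = $594.
Juno receives Slot 5 at value $134, so the others get W − 134 = $460.
Without Juno: best allocation of the remaining 4 bidders over all 5 slots is Pioneer→Slot 6 ($137), Kestrel→Slot 5 ($145), Quanta→Slot 1 ($137), Granite→Slot 3 ($100), total $519.
VCG payment = (others' best without Juno) − (others' welfare with Juno) = 519 − 460 = $59.

Juno pays $59.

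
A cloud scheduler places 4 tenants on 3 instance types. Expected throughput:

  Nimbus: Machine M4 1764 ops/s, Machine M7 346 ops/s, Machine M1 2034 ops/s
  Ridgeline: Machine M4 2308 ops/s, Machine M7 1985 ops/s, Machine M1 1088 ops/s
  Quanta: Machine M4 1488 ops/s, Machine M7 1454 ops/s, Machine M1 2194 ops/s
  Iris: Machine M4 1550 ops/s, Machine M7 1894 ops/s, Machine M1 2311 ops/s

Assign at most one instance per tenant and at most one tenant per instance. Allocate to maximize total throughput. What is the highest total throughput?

Max total: 6396 ops/s

Treat this as an assignment problem: match each tenant to one instance.
Optimal: Ridgeline→Machine M4 (2308 ops/s), Iris→Machine M7 (1894 ops/s), Quanta→Machine M1 (2194 ops/s) — total 2308+1894+2194 = 6396 ops/s.
Max-entry greedy (repeatedly take the single best remaining cell) gives 6073 ops/s, worse by 323.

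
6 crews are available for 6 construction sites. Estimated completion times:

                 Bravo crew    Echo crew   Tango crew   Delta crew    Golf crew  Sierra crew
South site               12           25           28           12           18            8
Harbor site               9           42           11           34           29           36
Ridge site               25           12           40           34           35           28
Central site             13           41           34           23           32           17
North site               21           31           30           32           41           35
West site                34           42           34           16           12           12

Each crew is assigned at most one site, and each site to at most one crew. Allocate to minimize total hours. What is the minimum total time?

This is a one-to-one assignment (minimum-cost bipartite matching).
Optimal: Bravo crew→North site (21 hours), Echo crew→Ridge site (12 hours), Tango crew→Harbor site (11 hours), Delta crew→South site (12 hours), Golf crew→West site (12 hours), Sierra crew→Central site (17 hours) — total 21+12+11+12+12+17 = 85 hours.
Column-greedy (each site in turn goes to its cheapest remaining crew) gives 94 hours, worse by 9.
Next-best assignment: Bravo crew→North site, Echo crew→Ridge site, Tango crew→Harbor site, Delta crew→Central site, Golf crew→West site, Sierra crew→South site = 87 hours.
No other one-to-one assignment undercuts 85 hours.

Minimum total: 85 hours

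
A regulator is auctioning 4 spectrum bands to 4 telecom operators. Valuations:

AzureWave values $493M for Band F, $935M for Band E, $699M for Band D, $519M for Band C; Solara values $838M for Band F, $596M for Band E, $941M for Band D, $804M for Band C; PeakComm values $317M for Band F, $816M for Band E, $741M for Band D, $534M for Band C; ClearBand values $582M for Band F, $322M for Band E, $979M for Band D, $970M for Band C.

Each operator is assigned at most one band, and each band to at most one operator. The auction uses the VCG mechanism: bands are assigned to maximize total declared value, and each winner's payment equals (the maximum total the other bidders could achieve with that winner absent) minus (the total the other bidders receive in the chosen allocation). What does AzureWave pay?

Efficient allocation: AzureWave→Band E ($935M), Solara→Band F ($838M), PeakComm→Band D ($741M), ClearBand→Band C ($970M); total welfare W = $3484M.
AzureWave receives Band E at value $935M, so the others get W − 935 = $2549M.
Without AzureWave: best allocation of the remaining 3 bidders over all 4 bands is Solara→Band D ($941M), PeakComm→Band E ($816M), ClearBand→Band C ($970M), total $2727M.
VCG payment = (others' best without AzureWave) − (others' welfare with AzureWave) = 2727 − 2549 = $178M.

AzureWave pays $178M.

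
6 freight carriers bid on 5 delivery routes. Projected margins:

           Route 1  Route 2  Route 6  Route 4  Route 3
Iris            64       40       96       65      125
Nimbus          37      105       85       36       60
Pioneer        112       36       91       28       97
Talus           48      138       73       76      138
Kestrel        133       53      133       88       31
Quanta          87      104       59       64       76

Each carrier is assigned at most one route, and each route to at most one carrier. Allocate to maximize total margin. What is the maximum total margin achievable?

Maximum total: $572k

Optimal: Pioneer→Route 1 ($112k), Talus→Route 2 ($138k), Kestrel→Route 6 ($133k), Quanta→Route 4 ($64k), Iris→Route 3 ($125k) — total 112+138+133+64+125 = $572k.
Max-entry greedy (repeatedly take the single best remaining cell) gives $551k, worse by 21.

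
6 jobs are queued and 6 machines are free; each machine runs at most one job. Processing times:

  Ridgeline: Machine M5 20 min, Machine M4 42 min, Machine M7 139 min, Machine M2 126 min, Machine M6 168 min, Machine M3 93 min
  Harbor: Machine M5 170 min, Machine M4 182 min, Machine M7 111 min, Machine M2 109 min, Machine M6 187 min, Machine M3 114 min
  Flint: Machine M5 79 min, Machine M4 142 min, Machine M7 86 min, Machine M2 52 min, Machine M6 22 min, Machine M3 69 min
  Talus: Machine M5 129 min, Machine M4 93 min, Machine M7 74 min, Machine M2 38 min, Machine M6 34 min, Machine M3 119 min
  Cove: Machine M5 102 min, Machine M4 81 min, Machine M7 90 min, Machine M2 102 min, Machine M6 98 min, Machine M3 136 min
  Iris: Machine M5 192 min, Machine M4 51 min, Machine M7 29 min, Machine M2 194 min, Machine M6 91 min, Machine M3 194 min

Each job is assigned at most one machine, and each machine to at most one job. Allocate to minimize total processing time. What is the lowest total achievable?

Minimum total: 304 min

This is a one-to-one assignment (minimum-cost bipartite matching).
Optimal: Ridgeline→Machine M5 (20 min), Harbor→Machine M3 (114 min), Flint→Machine M6 (22 min), Talus→Machine M2 (38 min), Cove→Machine M4 (81 min), Iris→Machine M7 (29 min) — total 20+114+22+38+81+29 = 304 min.
Row-greedy (each job in turn takes its cheapest remaining machine) gives 500 min, worse by 196.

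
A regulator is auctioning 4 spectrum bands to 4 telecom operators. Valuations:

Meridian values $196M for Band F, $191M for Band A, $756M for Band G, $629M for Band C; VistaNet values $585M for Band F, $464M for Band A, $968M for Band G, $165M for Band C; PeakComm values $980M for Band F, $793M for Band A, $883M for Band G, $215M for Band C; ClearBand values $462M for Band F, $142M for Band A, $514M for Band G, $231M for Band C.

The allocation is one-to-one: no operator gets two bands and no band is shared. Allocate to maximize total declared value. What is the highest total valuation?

Max total: $2852M

This is the linear assignment problem.
Optimal: Meridian→Band C ($629M), VistaNet→Band G ($968M), PeakComm→Band A ($793M), ClearBand→Band F ($462M) — total 629+968+793+462 = $2852M.
Row-greedy (each operator in turn takes its best remaining band) gives $2365M, worse by 487.
Swapping PeakComm↔ClearBand (PeakComm→Band F $980M, ClearBand→Band A $142M) loses 133.
No other one-to-one assignment exceeds $2852M.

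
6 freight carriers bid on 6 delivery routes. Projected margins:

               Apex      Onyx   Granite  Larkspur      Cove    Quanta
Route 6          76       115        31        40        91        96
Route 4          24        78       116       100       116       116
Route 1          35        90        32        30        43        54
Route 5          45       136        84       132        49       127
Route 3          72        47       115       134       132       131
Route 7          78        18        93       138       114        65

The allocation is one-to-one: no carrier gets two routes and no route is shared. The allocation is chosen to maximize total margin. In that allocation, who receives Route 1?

Onyx receives Route 1.

Optimal: Apex→Route 6 ($76k), Onyx→Route 1 ($90k), Granite→Route 4 ($116k), Larkspur→Route 7 ($138k), Cove→Route 3 ($132k), Quanta→Route 5 ($127k) — total 76+90+116+138+132+127 = $679k.
Column-greedy (each route in turn goes to its best remaining carrier) gives $627k, worse by 52.
Swapping Larkspur↔Onyx (Larkspur→Route 1 $30k, Onyx→Route 7 $18k) loses 180.
No other one-to-one assignment exceeds $679k.
Onyx's own top route is Route 5 ($136k), but forcing Onyx→Route 5 and reassigning the rest optimally gives only $653k — worse by 26.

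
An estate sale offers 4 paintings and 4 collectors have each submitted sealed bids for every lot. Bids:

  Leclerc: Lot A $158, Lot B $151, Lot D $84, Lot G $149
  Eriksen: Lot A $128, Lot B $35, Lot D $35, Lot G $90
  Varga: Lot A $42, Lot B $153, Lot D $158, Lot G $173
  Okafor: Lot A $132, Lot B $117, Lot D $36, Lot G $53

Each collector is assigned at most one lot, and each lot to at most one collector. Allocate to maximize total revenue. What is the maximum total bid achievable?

Max total: $552

Optimal: Leclerc→Lot G ($149), Eriksen→Lot A ($128), Varga→Lot D ($158), Okafor→Lot B ($117) — total 149+128+158+117 = $552.
Row-greedy (each collector in turn takes its best remaining lot) gives $523, worse by 29.
Swapping Leclerc↔Varga (Leclerc→Lot D $84, Varga→Lot G $173) loses 50.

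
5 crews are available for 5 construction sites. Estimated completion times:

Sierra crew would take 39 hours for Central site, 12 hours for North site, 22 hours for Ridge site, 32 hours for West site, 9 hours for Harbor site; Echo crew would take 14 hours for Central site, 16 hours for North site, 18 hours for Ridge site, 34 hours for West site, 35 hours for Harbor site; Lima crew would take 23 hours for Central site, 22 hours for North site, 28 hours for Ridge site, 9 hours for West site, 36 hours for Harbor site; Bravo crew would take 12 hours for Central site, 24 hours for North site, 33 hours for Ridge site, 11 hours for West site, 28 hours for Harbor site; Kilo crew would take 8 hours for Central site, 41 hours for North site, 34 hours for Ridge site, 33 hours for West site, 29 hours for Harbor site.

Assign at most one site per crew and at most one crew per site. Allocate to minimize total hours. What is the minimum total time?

Optimal: Sierra crew→Harbor site (9 hours), Echo crew→Ridge site (18 hours), Lima crew→North site (22 hours), Bravo crew→West site (11 hours), Kilo crew→Central site (8 hours) — total 9+18+22+11+8 = 68 hours.
Swapping Kilo crew↔Lima crew (Kilo crew→North site 41 hours, Lima crew→Central site 23 hours) adds 34.

Min total: 68 hours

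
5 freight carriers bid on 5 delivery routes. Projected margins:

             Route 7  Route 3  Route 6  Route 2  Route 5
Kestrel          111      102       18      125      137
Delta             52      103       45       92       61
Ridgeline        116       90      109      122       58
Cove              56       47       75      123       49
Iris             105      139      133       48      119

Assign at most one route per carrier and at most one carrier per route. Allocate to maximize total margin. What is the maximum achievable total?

Maximum total: $612k

Optimal: Kestrel→Route 5 ($137k), Delta→Route 3 ($103k), Ridgeline→Route 7 ($116k), Cove→Route 2 ($123k), Iris→Route 6 ($133k) — total 137+103+116+123+133 = $612k.
Column-greedy (each route in turn goes to its best remaining carrier) gives $516k, worse by 96.
Next-best assignment: Kestrel→Route 5, Delta→Route 3, Ridgeline→Route 6, Cove→Route 2, Iris→Route 7 = $577k.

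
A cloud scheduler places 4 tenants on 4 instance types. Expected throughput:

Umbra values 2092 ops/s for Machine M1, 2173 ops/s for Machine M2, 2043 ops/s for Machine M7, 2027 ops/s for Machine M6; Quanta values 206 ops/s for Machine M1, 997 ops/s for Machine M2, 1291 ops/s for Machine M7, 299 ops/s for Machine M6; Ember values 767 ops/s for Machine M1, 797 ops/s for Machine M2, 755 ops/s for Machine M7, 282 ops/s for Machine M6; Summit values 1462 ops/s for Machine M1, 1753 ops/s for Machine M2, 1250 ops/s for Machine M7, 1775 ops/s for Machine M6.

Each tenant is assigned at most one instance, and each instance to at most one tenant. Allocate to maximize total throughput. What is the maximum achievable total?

Maximum total: 6006 ops/s

Optimal: Umbra→Machine M2 (2173 ops/s), Quanta→Machine M7 (1291 ops/s), Ember→Machine M1 (767 ops/s), Summit→Machine M6 (1775 ops/s) — total 2173+1291+767+1775 = 6006 ops/s.
Column-greedy (each instance in turn goes to its best remaining tenant) gives 5418 ops/s, worse by 588.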